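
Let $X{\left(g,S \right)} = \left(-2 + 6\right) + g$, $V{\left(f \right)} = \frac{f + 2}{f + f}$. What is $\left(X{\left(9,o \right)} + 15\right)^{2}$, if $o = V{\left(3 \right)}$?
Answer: $784$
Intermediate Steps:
$V{\left(f \right)} = \frac{2 + f}{2 f}$
$o = \frac{5}{6}$ ($o = \frac{2 + 3}{2 \cdot 3} = \frac{1}{2} \cdot \frac{1}{3} \cdot 5 = \frac{5}{6} \approx 0.83333$)
$X{\left(g,S \right)} = 4 + g$
$\left(X{\left(9,o \right)} + 15\right)^{2} = \left(\left(4 + 9\right) + 15\right)^{2} = \left(13 + 15\right)^{2} = 28^{2} = 784$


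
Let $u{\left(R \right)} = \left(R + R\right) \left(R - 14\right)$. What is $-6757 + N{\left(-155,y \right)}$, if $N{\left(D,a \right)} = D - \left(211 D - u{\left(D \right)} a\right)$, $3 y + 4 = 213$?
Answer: $\frac{11026889}{3} \approx 3.6756 \cdot 10^{6}$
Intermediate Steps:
$y = \frac{209}{3}$ ($y = - \frac{4}{3} + \frac{1}{3} \cdot 213 = - \frac{4}{3} + 71 = \frac{209}{3} \approx 69.667$)
$u{\left(R \right)} = 2 R \left(-14 + R\right)$
$N{\left(D,a \right)} = - 210 D + 2 D a \left(-14 + D\right)$ ($N{\left(D,a \right)} = D - \left(211 D - 2 D \left(-14 + D\right) a\right) = D + \left(- 211 D + 2 D a \left(-14 + D\right)\right) = - 210 D + 2 D a \left(-14 + D\right)$)
$-6757 + N{\left(-155,y \right)} = -6757 + 2 \left(-155\right) \left(-105 + \frac{209 \left(-14 - 155\right)}{3}\right) = -6757 + 2 \left(-155\right) \left(-105 + \frac{209}{3} \left(-169\right)\right) = -6757 + 2 \left(-155\right) \left(-105 - \frac{35321}{3}\right) = -6757 + 2 \left(-155\right) \left(- \frac{35636}{3}\right) = -6757 + \frac{11047160}{3} = \frac{11026889}{3}$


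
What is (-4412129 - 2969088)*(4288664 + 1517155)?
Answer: -42854009901723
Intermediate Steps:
(-4412129 - 2969088)*(4288664 + 1517155) = -7381217*5805819 = -42854009901723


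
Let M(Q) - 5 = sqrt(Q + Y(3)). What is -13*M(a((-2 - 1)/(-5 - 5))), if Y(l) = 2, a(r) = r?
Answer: -65 - 13*sqrt(230)/10 ≈ -84.715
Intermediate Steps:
M(Q) = 5 + sqrt(2 + Q) (M(Q) = 5 + sqrt(Q + 2) = 5 + sqrt(2 + Q))
-13*M(a((-2 - 1)/(-5 - 5))) = -13*(5 + sqrt(2 + (-2 - 1)/(-5 - 5))) = -13*(5 + sqrt(2 - 3/(-10))) = -13*(5 + sqrt(2 - 3*(-1/10))) = -13*(5 + sqrt(2 + 3/10)) = -13*(5 + sqrt(23/10)) = -13*(5 + sqrt(230)/10) = -65 - 13*sqrt(230)/10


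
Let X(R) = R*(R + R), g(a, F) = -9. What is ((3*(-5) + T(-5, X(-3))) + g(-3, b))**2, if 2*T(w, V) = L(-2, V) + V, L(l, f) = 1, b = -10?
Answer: 841/4 ≈ 210.25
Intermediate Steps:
X(R) = 2*R**2 (X(R) = R*(2*R) = 2*R**2)
T(w, V) = 1/2 + V/2 (T(w, V) = (1 + V)/2 = 1/2 + V/2)
((3*(-5) + T(-5, X(-3))) + g(-3, b))**2 = ((3*(-5) + (1/2 + (2*(-3)**2)/2)) - 9)**2 = ((-15 + (1/2 + (2*9)/2)) - 9)**2 = ((-15 + (1/2 + (1/2)*18)) - 9)**2 = ((-15 + (1/2 + 9)) - 9)**2 = ((-15 + 19/2) - 9)**2 = (-11/2 - 9)**2 = (-29/2)**2 = 841/4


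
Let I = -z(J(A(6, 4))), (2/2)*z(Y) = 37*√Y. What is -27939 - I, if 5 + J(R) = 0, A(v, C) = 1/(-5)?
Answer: -27939 + 37*I*√5 ≈ -27939.0 + 82.734*I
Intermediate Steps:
A(v, C) = -⅕
J(R) = -5 (J(R) = -5 + 0 = -5)
z(Y) = 37*√Y
I = -37*I*√5 (I = -37*√(-5) = -37*I*√5 ≈ -82.734*I)
-27939 - I = -27939 - (-37)*I*√5 = -27939 + 37*I*√5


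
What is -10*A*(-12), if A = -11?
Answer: -1320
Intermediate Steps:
-10*A*(-12) = -10*(-11)*(-12) = 110*(-12) = -1320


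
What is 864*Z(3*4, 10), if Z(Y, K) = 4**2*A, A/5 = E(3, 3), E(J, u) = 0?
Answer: 0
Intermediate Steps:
A = 0 (A = 5*0 = 0)
Z(Y, K) = 0 (Z(Y, K) = 4**2*0 = 16*0 = 0)
864*Z(3*4, 10) = 864*0 = 0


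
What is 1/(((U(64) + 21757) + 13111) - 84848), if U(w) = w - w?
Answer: -1/49980 ≈ -2.0008e-5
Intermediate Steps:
U(w) = 0
1/(((U(64) + 21757) + 13111) - 84848) = 1/(((0 + 21757) + 13111) - 84848) = 1/((21757 + 13111) - 84848) = 1/(34868 - 84848) = 1/(-49980) = -1/49980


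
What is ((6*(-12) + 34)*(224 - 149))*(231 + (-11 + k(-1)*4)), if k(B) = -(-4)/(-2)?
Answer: -604200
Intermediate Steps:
k(B) = -2 (k(B) = -(-4)*(-1)/2 = -1*2 = -2)
((6*(-12) + 34)*(224 - 149))*(231 + (-11 + k(-1)*4)) = ((6*(-12) + 34)*(224 - 149))*(231 + (-11 - 2*4)) = ((-72 + 34)*75)*(231 + (-11 - 8)) = (-38*75)*(231 - 19) = -2850*212 = -604200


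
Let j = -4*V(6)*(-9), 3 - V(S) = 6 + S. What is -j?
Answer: 324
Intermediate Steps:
V(S) = -3 - S (V(S) = 3 - (6 + S) = 3 + (-6 - S) = -3 - S)
j = -324 (j = -4*(-3 - 1*6)*(-9) = -4*(-3 - 6)*(-9) = -4*(-9)*(-9) = 36*(-9) = -324)
-j = -1*(-324) = 324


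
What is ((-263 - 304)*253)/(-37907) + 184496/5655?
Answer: 600377329/16489545 ≈ 36.410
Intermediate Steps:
((-263 - 304)*253)/(-37907) + 184496/5655 = -567*253*(-1/37907) + 184496*(1/5655) = -143451*(-1/37907) + 14192/435 = 143451/37907 + 14192/435 = 600377329/16489545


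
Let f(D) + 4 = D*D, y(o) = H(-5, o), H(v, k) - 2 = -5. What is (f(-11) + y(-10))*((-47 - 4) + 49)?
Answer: -228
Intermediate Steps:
H(v, k) = -3 (H(v, k) = 2 - 5 = -3)
y(o) = -3
f(D) = -4 + D² (f(D) = -4 + D*D = -4 + D²)
(f(-11) + y(-10))*((-47 - 4) + 49) = ((-4 + (-11)²) - 3)*((-47 - 4) + 49) = ((-4 + 121) - 3)*(-51 + 49) = (117 - 3)*(-2) = 114*(-2) = -228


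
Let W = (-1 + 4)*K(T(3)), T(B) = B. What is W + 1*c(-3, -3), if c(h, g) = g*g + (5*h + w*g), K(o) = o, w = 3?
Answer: -6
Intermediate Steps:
W = 9 (W = (-1 + 4)*3 = 3*3 = 9)
c(h, g) = g² + 3*g + 5*h (c(h, g) = g*g + (5*h + 3*g) = g² + (3*g + 5*h) = g² + 3*g + 5*h)
W + 1*c(-3, -3) = 9 + 1*((-3)² + 3*(-3) + 5*(-3)) = 9 + 1*(9 - 9 - 15) = 9 + 1*(-15) = 9 - 15 = -6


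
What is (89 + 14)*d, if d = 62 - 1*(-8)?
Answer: 7210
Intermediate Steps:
d = 70 (d = 62 + 8 = 70)
(89 + 14)*d = (89 + 14)*70 = 103*70 = 7210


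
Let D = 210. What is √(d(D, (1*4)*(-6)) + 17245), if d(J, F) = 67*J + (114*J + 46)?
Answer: √55301 ≈ 235.16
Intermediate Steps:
d(J, F) = 46 + 181*J (d(J, F) = 67*J + (46 + 114*J) = 46 + 181*J)
√(d(D, (1*4)*(-6)) + 17245) = √((46 + 181*210) + 17245) = √((46 + 38010) + 17245) = √(38056 + 17245) = √55301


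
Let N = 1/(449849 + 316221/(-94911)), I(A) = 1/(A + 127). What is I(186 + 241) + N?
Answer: 3562323576/1971099785731 ≈ 0.0018073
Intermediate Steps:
I(A) = 1/(127 + A)
N = 31637/14231767406 (N = 1/(449849 + 316221*(-1/94911)) = 1/(449849 - 105407/31637) = 1/(14231767406/31637) = 31637/14231767406 ≈ 2.2230e-6)
I(186 + 241) + N = 1/(127 + (186 + 241)) + 31637/14231767406 = 1/(127 + 427) + 31637/14231767406 = 1/554 + 31637/14231767406 = 3562323576/1971099785731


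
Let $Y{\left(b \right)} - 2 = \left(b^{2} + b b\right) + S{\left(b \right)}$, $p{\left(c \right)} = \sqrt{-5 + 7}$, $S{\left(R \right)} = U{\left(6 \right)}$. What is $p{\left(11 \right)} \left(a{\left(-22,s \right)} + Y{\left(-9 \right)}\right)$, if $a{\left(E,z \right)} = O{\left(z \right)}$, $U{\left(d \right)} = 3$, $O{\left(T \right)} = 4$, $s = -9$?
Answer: $171 \sqrt{2} \approx 241.83$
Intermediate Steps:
$S{\left(R \right)} = 3$
$a{\left(E,z \right)} = 4$
$p{\left(c \right)} = \sqrt{2}$
$Y{\left(b \right)} = 5 + 2 b^{2}$ ($Y{\left(b \right)} = 2 + \left(\left(b^{2} + b b\right) + 3\right) = 2 + \left(\left(b^{2} + b^{2}\right) + 3\right) = 2 + \left(2 b^{2} + 3\right) = 2 + \left(3 + 2 b^{2}\right) = 5 + 2 b^{2}$)
$p{\left(11 \right)} \left(a{\left(-22,s \right)} + Y{\left(-9 \right)}\right) = \sqrt{2} \left(4 + \left(5 + 2 \left(-9\right)^{2}\right)\right) = \sqrt{2} \left(4 + \left(5 + 2 \cdot 81\right)\right) = \sqrt{2} \left(4 + \left(5 + 162\right)\right) = \sqrt{2} \left(4 + 167\right) = \sqrt{2} \cdot 171 = 171 \sqrt{2}$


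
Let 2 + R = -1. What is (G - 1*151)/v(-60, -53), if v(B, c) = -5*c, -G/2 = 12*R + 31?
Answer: -141/265 ≈ -0.53208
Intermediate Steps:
R = -3 (R = -2 - 1 = -3)
G = 10 (G = -2*(12*(-3) + 31) = -2*(-36 + 31) = -2*(-5) = 10)
(G - 1*151)/v(-60, -53) = (10 - 1*151)/((-5*(-53))) = (10 - 151)/265 = -141*1/265 = -141/265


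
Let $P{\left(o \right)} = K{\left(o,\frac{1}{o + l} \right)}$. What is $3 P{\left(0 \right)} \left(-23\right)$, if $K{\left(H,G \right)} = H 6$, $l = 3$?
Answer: $0$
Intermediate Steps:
$K{\left(H,G \right)} = 6 H$
$P{\left(o \right)} = 6 o$
$3 P{\left(0 \right)} \left(-23\right) = 3 \cdot 6 \cdot 0 \left(-23\right) = 3 \cdot 0 \left(-23\right) = 0 \left(-23\right) = 0$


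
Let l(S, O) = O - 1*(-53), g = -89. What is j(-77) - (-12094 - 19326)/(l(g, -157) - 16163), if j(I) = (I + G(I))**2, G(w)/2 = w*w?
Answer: 2257728798167/16267 ≈ 1.3879e+8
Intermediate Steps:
G(w) = 2*w**2 (G(w) = 2*(w*w) = 2*w**2)
l(S, O) = 53 + O (l(S, O) = O + 53 = 53 + O)
j(I) = (I + 2*I**2)**2
j(-77) - (-12094 - 19326)/(l(g, -157) - 16163) = (-77)**2*(1 + 2*(-77))**2 - (-12094 - 19326)/((53 - 157) - 16163) = 5929*(1 - 154)**2 - (-31420)/(-104 - 16163) = 5929*(-153)**2 - (-31420)/(-16267) = 5929*23409 - (-31420)*(-1)/16267 = 138791961 - 1*31420/16267 = 138791961 - 31420/16267 = 2257728798167/16267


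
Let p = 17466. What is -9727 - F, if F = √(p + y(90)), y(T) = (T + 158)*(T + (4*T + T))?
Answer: -9727 - √151386 ≈ -10116.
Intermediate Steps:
y(T) = 6*T*(158 + T) (y(T) = (158 + T)*(T + 5*T) = (158 + T)*(6*T) = 6*T*(158 + T))
F = √151386 (F = √(17466 + 6*90*(158 + 90)) = √(17466 + 6*90*248) = √(17466 + 133920) = √151386 ≈ 389.08)
-9727 - F = -9727 - √151386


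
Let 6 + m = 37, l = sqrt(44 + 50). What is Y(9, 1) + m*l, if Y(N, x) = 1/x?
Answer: 1 + 31*sqrt(94) ≈ 301.56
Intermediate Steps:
l = sqrt(94) ≈ 9.6954
m = 31 (m = -6 + 37 = 31)
Y(9, 1) + m*l = 1/1 + 31*sqrt(94) = 1 + 31*sqrt(94)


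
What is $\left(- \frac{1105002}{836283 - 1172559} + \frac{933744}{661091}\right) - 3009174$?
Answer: $- \frac{37164751663995981}{12350502062} \approx -3.0092 \cdot 10^{6}$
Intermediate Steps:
$\left(- \frac{1105002}{836283 - 1172559} + \frac{933744}{661091}\right) - 3009174 = \left(- \frac{1105002}{-336276} + 933744 \cdot \frac{1}{661091}\right) - 3009174 = \left(\left(-1105002\right) \left(- \frac{1}{336276}\right) + \frac{933744}{661091}\right) - 3009174 = \left(\frac{61389}{18682} + \frac{933744}{661091}\right) - 3009174 = \frac{58027920807}{12350502062} - 3009174 = - \frac{37164751663995981}{12350502062}$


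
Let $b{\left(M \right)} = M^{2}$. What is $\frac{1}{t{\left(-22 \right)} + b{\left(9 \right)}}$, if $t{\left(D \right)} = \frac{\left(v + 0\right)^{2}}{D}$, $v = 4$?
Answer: $\frac{11}{883} \approx 0.012458$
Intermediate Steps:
$t{\left(D \right)} = \frac{16}{D}$ ($t{\left(D \right)} = \frac{\left(4 + 0\right)^{2}}{D} = \frac{4^{2}}{D} = \frac{16}{D}$)
$\frac{1}{t{\left(-22 \right)} + b{\left(9 \right)}} = \frac{1}{\frac{16}{-22} + 9^{2}} = \frac{1}{16 \left(- \frac{1}{22}\right) + 81} = \frac{1}{- \frac{8}{11} + 81} = \frac{1}{\frac{883}{11}} = \frac{11}{883}$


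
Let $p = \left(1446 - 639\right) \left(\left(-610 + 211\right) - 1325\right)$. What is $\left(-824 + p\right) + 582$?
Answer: $-1391510$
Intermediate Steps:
$p = -1391268$ ($p = \left(1446 - 639\right) \left(-399 - 1325\right) = 807 \left(-1724\right) = -1391268$)
$\left(-824 + p\right) + 582 = \left(-824 - 1391268\right) + 582 = -1392092 + 582 = -1391510$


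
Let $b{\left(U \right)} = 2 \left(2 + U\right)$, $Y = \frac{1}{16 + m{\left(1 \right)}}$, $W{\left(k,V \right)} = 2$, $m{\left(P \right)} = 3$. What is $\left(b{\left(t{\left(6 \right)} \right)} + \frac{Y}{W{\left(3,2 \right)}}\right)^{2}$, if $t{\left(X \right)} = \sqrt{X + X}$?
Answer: $\frac{92721}{1444} + \frac{612 \sqrt{3}}{19} \approx 120.0$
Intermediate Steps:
$t{\left(X \right)} = \sqrt{2} \sqrt{X}$ ($t{\left(X \right)} = \sqrt{2 X} = \sqrt{2} \sqrt{X}$)
$Y = \frac{1}{19}$ ($Y = \frac{1}{16 + 3} = \frac{1}{19} \approx 0.052632$)
$b{\left(U \right)} = 4 + 2 U$
$\left(b{\left(t{\left(6 \right)} \right)} + \frac{Y}{W{\left(3,2 \right)}}\right)^{2} = \left(\left(4 + 2 \sqrt{2} \sqrt{6}\right) + \frac{1}{19 \cdot 2}\right)^{2} = \left(\left(4 + 2 \cdot 2 \sqrt{3}\right) + \frac{1}{19} \cdot \frac{1}{2}\right)^{2} = \left(\left(4 + 4 \sqrt{3}\right) + \frac{1}{38}\right)^{2} = \left(\frac{153}{38} + 4 \sqrt{3}\right)^{2}$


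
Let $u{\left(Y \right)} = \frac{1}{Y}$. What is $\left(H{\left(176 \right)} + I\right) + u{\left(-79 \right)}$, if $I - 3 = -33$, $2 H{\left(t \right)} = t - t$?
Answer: $- \frac{2371}{79} \approx -30.013$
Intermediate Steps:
$H{\left(t \right)} = 0$ ($H{\left(t \right)} = \frac{t - t}{2} = \frac{1}{2} \cdot 0 = 0$)
$I = -30$ ($I = 3 - 33 = -30$)
$\left(H{\left(176 \right)} + I\right) + u{\left(-79 \right)} = \left(0 - 30\right) + \frac{1}{-79} = -30 - \frac{1}{79} = - \frac{2371}{79}$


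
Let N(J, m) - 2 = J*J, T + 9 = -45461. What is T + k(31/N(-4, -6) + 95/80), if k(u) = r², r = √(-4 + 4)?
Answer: -45470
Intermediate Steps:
T = -45470 (T = -9 - 45461 = -45470)
N(J, m) = 2 + J² (N(J, m) = 2 + J*J = 2 + J²)
r = 0 (r = √0 = 0)
k(u) = 0 (k(u) = 0² = 0)
T + k(31/N(-4, -6) + 95/80) = -45470 + 0 = -45470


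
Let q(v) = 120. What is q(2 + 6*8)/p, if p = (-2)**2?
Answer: 30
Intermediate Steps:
p = 4
q(2 + 6*8)/p = 120/4 = (1/4)*120 = 30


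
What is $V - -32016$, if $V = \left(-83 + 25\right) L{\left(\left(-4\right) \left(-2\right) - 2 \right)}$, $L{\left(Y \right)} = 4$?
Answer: $31784$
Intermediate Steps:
$V = -232$ ($V = \left(-83 + 25\right) 4 = \left(-58\right) 4 = -232$)
$V - -32016 = -232 - -32016 = -232 + 32016 = 31784$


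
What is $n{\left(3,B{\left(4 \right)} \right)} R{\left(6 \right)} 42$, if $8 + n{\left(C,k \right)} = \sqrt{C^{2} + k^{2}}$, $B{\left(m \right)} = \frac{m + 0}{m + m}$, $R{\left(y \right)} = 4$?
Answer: $-1344 + 84 \sqrt{37} \approx -833.05$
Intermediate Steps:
$B{\left(m \right)} = \frac{1}{2}$ ($B{\left(m \right)} = \frac{m}{2 m} = m \frac{1}{2 m} = \frac{1}{2}$)
$n{\left(C,k \right)} = -8 + \sqrt{C^{2} + k^{2}}$
$n{\left(3,B{\left(4 \right)} \right)} R{\left(6 \right)} 42 = \left(-8 + \sqrt{3^{2} + \left(\frac{1}{2}\right)^{2}}\right) 4 \cdot 42 = \left(-8 + \sqrt{9 + \frac{1}{4}}\right) 4 \cdot 42 = \left(-8 + \sqrt{\frac{37}{4}}\right) 4 \cdot 42 = \left(-8 + \frac{\sqrt{37}}{2}\right) 4 \cdot 42 = \left(-32 + 2 \sqrt{37}\right) 42 = -1344 + 84 \sqrt{37}$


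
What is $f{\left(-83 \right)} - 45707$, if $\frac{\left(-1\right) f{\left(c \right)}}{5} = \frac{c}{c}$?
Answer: $-45712$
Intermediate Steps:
$f{\left(c \right)} = -5$ ($f{\left(c \right)} = - 5 \frac{c}{c} = \left(-5\right) 1 = -5$)
$f{\left(-83 \right)} - 45707 = -5 - 45707 = -45712$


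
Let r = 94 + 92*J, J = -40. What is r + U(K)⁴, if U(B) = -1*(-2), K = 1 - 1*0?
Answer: -3570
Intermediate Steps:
K = 1 (K = 1 + 0 = 1)
U(B) = 2
r = -3586 (r = 94 + 92*(-40) = 94 - 3680 = -3586)
r + U(K)⁴ = -3586 + 2⁴ = -3586 + 16 = -3570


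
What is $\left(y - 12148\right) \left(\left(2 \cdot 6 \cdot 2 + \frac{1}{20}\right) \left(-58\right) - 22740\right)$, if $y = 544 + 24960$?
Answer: $- \frac{1611728622}{5} \approx -3.2235 \cdot 10^{8}$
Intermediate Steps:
$y = 25504$
$\left(y - 12148\right) \left(\left(2 \cdot 6 \cdot 2 + \frac{1}{20}\right) \left(-58\right) - 22740\right) = \left(25504 - 12148\right) \left(\left(2 \cdot 6 \cdot 2 + \frac{1}{20}\right) \left(-58\right) - 22740\right) = 13356 \left(\left(12 \cdot 2 + \frac{1}{20}\right) \left(-58\right) - 22740\right) = 13356 \left(\left(24 + \frac{1}{20}\right) \left(-58\right) - 22740\right) = 13356 \left(\frac{481}{20} \left(-58\right) - 22740\right) = 13356 \left(- \frac{13949}{10} - 22740\right) = 13356 \left(- \frac{241349}{10}\right) = - \frac{1611728622}{5}$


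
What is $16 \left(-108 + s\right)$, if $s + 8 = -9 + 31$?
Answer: $-1504$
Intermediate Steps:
$s = 14$ ($s = -8 + \left(-9 + 31\right) = -8 + 22 = 14$)
$16 \left(-108 + s\right) = 16 \left(-108 + 14\right) = 16 \left(-94\right) = -1504$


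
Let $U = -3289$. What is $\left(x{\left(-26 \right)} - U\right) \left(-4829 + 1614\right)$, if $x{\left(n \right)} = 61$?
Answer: $-10770250$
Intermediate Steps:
$\left(x{\left(-26 \right)} - U\right) \left(-4829 + 1614\right) = \left(61 - -3289\right) \left(-4829 + 1614\right) = \left(61 + 3289\right) \left(-3215\right) = 3350 \left(-3215\right) = -10770250$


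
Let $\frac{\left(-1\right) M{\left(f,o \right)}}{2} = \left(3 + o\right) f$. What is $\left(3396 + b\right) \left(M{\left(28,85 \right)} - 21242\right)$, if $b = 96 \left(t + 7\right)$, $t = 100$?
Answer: $-357691560$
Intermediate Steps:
$M{\left(f,o \right)} = - 2 f \left(3 + o\right)$ ($M{\left(f,o \right)} = - 2 \left(3 + o\right) f = - 2 f \left(3 + o\right)$)
$b = 10272$ ($b = 96 \left(100 + 7\right) = 96 \cdot 107 = 10272$)
$\left(3396 + b\right) \left(M{\left(28,85 \right)} - 21242\right) = \left(3396 + 10272\right) \left(\left(-2\right) 28 \left(3 + 85\right) - 21242\right) = 13668 \left(\left(-2\right) 28 \cdot 88 - 21242\right) = 13668 \left(-4928 - 21242\right) = 13668 \left(-26170\right) = -357691560$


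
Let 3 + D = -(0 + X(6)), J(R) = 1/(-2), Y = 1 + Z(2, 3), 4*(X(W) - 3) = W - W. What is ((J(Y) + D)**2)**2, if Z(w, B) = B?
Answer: 28561/16 ≈ 1785.1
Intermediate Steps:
X(W) = 3 (X(W) = 3 + (W - W)/4 = 3 + (1/4)*0 = 3 + 0 = 3)
Y = 4 (Y = 1 + 3 = 4)
J(R) = -1/2
D = -6 (D = -3 - (0 + 3) = -3 - 1*3 = -3 - 3 = -6)
((J(Y) + D)**2)**2 = ((-1/2 - 6)**2)**2 = ((-13/2)**2)**2 = (169/4)**2 = 28561/16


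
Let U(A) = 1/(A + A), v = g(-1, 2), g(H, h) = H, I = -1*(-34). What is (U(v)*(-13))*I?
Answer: 221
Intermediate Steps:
I = 34
v = -1
U(A) = 1/(2*A)
(U(v)*(-13))*I = (((½)/(-1))*(-13))*34 = (((½)*(-1))*(-13))*34 = -½*(-13)*34 = (13/2)*34 = 221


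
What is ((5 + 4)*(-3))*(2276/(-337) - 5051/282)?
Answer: 21096171/31678 ≈ 665.96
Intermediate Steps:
((5 + 4)*(-3))*(2276/(-337) - 5051/282) = (9*(-3))*(2276*(-1/337) - 5051*1/282) = -27*(-2276/337 - 5051/282) = -27*(-2344019/95034) = 21096171/31678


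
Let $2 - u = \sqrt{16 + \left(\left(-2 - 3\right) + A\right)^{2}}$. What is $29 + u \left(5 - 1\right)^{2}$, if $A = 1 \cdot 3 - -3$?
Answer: $61 - 16 \sqrt{17} \approx -4.9697$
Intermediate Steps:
$A = 6$ ($A = 3 + 3 = 6$)
$u = 2 - \sqrt{17}$ ($u = 2 - \sqrt{16 + \left(\left(-2 - 3\right) + 6\right)^{2}} = 2 - \sqrt{16 + \left(-5 + 6\right)^{2}} = 2 - \sqrt{16 + 1^{2}} = 2 - \sqrt{16 + 1} = 2 - \sqrt{17} \approx -2.1231$)
$29 + u \left(5 - 1\right)^{2} = 29 + \left(2 - \sqrt{17}\right) \left(5 - 1\right)^{2} = 29 + \left(2 - \sqrt{17}\right) 4^{2} = 29 + \left(2 - \sqrt{17}\right) 16 = 29 + \left(32 - 16 \sqrt{17}\right) = 61 - 16 \sqrt{17}$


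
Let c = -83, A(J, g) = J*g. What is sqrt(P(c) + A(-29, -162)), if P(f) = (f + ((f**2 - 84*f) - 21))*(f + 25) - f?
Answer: 75*I*sqrt(141) ≈ 890.58*I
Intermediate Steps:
P(f) = -f + (25 + f)*(-21 + f**2 - 83*f) (P(f) = (f + (-21 + f**2 - 84*f))*(25 + f) - f = (-21 + f**2 - 83*f)*(25 + f) - f = (25 + f)*(-21 + f**2 - 83*f) - f = -f + (25 + f)*(-21 + f**2 - 83*f))
sqrt(P(c) + A(-29, -162)) = sqrt((-525 + (-83)**3 - 2097*(-83) - 58*(-83)**2) - 29*(-162)) = sqrt((-525 - 571787 + 174051 - 58*6889) + 4698) = sqrt((-525 - 571787 + 174051 - 399562) + 4698) = sqrt(-797823 + 4698) = sqrt(-793125) = 75*I*sqrt(141)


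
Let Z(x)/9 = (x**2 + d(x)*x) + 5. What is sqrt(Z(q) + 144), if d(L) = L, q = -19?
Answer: 3*sqrt(743) ≈ 81.774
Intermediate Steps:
Z(x) = 45 + 18*x**2 (Z(x) = 9*((x**2 + x*x) + 5) = 9*((x**2 + x**2) + 5) = 9*(2*x**2 + 5) = 9*(5 + 2*x**2) = 45 + 18*x**2)
sqrt(Z(q) + 144) = sqrt((45 + 18*(-19)**2) + 144) = sqrt((45 + 18*361) + 144) = sqrt((45 + 6498) + 144) = sqrt(6543 + 144) = sqrt(6687) = 3*sqrt(743)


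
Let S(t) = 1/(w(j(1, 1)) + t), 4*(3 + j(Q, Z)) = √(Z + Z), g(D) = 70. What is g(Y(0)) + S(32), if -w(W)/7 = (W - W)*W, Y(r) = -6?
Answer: 2241/32 ≈ 70.031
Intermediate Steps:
j(Q, Z) = -3 + √2*√Z/4 (j(Q, Z) = -3 + √(Z + Z)/4 = -3 + √(2*Z)/4 = -3 + (√2*√Z)/4 = -3 + √2*√Z/4)
w(W) = 0 (w(W) = -7*(W - W)*W = -0*W = -7*0 = 0)
S(t) = 1/t (S(t) = 1/(0 + t) = 1/t)
g(Y(0)) + S(32) = 70 + 1/32 = 2241/32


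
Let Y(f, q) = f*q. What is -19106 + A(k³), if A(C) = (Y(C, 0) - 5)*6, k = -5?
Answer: -19136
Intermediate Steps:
A(C) = -30 (A(C) = (C*0 - 5)*6 = (0 - 5)*6 = -5*6 = -30)
-19106 + A(k³) = -19106 - 30 = -19136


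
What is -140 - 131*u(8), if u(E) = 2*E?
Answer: -2236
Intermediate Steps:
-140 - 131*u(8) = -140 - 262*8 = -140 - 131*16 = -140 - 2096 = -2236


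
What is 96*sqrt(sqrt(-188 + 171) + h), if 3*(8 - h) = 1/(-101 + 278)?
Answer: 32*sqrt(250573 + 31329*I*sqrt(17))/59 ≈ 279.86 + 67.889*I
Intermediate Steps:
h = 4247/531 (h = 8 - 1/(3*(-101 + 278)) = 8 - 1/3/177 = 8 - 1/3*1/177 = 8 - 1/531 = 4247/531 ≈ 7.9981)
96*sqrt(sqrt(-188 + 171) + h) = 96*sqrt(sqrt(-188 + 171) + 4247/531) = 96*sqrt(sqrt(-17) + 4247/531) = 96*sqrt(I*sqrt(17) + 4247/531) = 96*sqrt(4247/531 + I*sqrt(17))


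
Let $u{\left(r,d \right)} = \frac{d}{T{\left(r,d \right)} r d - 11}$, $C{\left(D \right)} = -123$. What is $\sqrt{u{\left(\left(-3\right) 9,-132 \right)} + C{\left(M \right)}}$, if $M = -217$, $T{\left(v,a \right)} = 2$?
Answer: $\frac{i \sqrt{51496671}}{647} \approx 11.091 i$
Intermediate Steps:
$u{\left(r,d \right)} = \frac{d}{-11 + 2 d r}$ ($u{\left(r,d \right)} = \frac{d}{2 r d - 11} = \frac{d}{2 d r - 11} = \frac{d}{-11 + 2 d r}$)
$\sqrt{u{\left(\left(-3\right) 9,-132 \right)} + C{\left(M \right)}} = \sqrt{- \frac{132}{-11 + 2 \left(-132\right) \left(\left(-3\right) 9\right)} - 123} = \sqrt{- \frac{132}{-11 + 2 \left(-132\right) \left(-27\right)} - 123} = \sqrt{- \frac{132}{-11 + 7128} - 123} = \sqrt{- \frac{132}{7117} - 123} = \sqrt{\left(-132\right) \frac{1}{7117} - 123} = \sqrt{- \frac{12}{647} - 123} = \sqrt{- \frac{79593}{647}} = \frac{i \sqrt{51496671}}{647}$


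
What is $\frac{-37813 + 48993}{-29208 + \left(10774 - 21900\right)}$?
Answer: $- \frac{130}{469} \approx -0.27719$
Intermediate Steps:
$\frac{-37813 + 48993}{-29208 + \left(10774 - 21900\right)} = \frac{11180}{-29208 + \left(10774 - 21900\right)} = \frac{11180}{-29208 - 11126} = \frac{11180}{-40334} = 11180 \left(- \frac{1}{40334}\right) = - \frac{130}{469}$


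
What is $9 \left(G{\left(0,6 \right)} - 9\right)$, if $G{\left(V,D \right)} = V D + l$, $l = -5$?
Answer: $-126$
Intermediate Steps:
$G{\left(V,D \right)} = -5 + D V$ ($G{\left(V,D \right)} = V D - 5 = D V - 5 = -5 + D V$)
$9 \left(G{\left(0,6 \right)} - 9\right) = 9 \left(\left(-5 + 6 \cdot 0\right) - 9\right) = 9 \left(\left(-5 + 0\right) - 9\right) = 9 \left(-5 - 9\right) = 9 \left(-14\right) = -126$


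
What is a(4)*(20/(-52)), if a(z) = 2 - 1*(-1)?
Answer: -15/13 ≈ -1.1538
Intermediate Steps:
a(z) = 3 (a(z) = 2 + 1 = 3)
a(4)*(20/(-52)) = 3*(20/(-52)) = 3*(20*(-1/52)) = 3*(-5/13) = -15/13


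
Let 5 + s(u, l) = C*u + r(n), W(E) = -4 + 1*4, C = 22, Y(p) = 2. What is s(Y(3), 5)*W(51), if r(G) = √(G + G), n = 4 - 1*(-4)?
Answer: 0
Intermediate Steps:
n = 8 (n = 4 + 4 = 8)
r(G) = √2*√G (r(G) = √(2*G) = √2*√G)
W(E) = 0 (W(E) = -4 + 4 = 0)
s(u, l) = -1 + 22*u (s(u, l) = -5 + (22*u + √2*√8) = -5 + (22*u + √2*(2*√2)) = -5 + (22*u + 4) = -5 + (4 + 22*u) = -1 + 22*u)
s(Y(3), 5)*W(51) = (-1 + 22*2)*0 = (-1 + 44)*0 = 43*0 = 0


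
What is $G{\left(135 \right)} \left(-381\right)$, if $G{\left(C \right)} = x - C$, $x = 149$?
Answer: $-5334$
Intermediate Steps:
$G{\left(C \right)} = 149 - C$
$G{\left(135 \right)} \left(-381\right) = \left(149 - 135\right) \left(-381\right) = 14 \left(-381\right) = -5334$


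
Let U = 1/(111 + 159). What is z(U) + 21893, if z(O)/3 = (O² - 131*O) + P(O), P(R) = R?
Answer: 531964801/24300 ≈ 21892.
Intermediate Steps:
U = 1/270 ≈ 0.0037037
z(O) = -390*O + 3*O² (z(O) = 3*((O² - 131*O) + O) = 3*(O² - 130*O) = -390*O + 3*O²)
z(U) + 21893 = 3*(1/270)*(-130 + 1/270) + 21893 = 3*(1/270)*(-35099/270) + 21893 = -35099/24300 + 21893 = 531964801/24300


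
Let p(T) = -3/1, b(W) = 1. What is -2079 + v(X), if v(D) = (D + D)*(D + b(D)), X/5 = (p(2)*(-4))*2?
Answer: 26961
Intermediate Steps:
p(T) = -3 (p(T) = -3*1 = -3)
X = 120 (X = 5*(-3*(-4)*2) = 5*(12*2) = 5*24 = 120)
v(D) = 2*D*(1 + D) (v(D) = (D + D)*(D + 1) = (2*D)*(1 + D) = 2*D*(1 + D))
-2079 + v(X) = -2079 + 2*120*(1 + 120) = -2079 + 2*120*121 = -2079 + 29040 = 26961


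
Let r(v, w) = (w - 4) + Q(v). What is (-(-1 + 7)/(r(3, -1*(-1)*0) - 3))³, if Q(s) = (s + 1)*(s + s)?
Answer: -216/4913 ≈ -0.043965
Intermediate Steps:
Q(s) = 2*s*(1 + s) (Q(s) = (1 + s)*(2*s) = 2*s*(1 + s))
r(v, w) = -4 + w + 2*v*(1 + v) (r(v, w) = (w - 4) + 2*v*(1 + v) = (-4 + w) + 2*v*(1 + v) = -4 + w + 2*v*(1 + v))
(-(-1 + 7)/(r(3, -1*(-1)*0) - 3))³ = (-(-1 + 7)/((-4 - 1*(-1)*0 + 2*3*(1 + 3)) - 3))³ = (-6/((-4 + 1*0 + 2*3*4) - 3))³ = (-6/((-4 + 0 + 24) - 3))³ = (-6/(20 - 3))³ = (-6/17)³ = -216/4913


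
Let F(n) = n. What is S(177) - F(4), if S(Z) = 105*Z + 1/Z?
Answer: 3288838/177 ≈ 18581.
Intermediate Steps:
S(Z) = 1/Z + 105*Z
S(177) - F(4) = (1/177 + 105*177) - 1*4 = (1/177 + 18585) - 4 = 3289546/177 - 4 = 3288838/177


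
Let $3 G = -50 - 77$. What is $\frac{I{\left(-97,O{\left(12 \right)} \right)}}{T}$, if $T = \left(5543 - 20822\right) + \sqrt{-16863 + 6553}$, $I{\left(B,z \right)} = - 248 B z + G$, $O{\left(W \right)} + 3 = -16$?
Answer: $\frac{6984127667}{233458151} + \frac{1371319 i \sqrt{10310}}{700374453} \approx 29.916 + 0.19881 i$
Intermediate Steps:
$G = - \frac{127}{3}$ ($G = \frac{-50 - 77}{3} = \frac{1}{3} \left(-127\right) = - \frac{127}{3} \approx -42.333$)
$O{\left(W \right)} = -19$ ($O{\left(W \right)} = -3 - 16 = -19$)
$I{\left(B,z \right)} = - \frac{127}{3} - 248 B z$ ($I{\left(B,z \right)} = - 248 B z - \frac{127}{3} = - \frac{127}{3} - 248 B z$)
$T = -15279 + i \sqrt{10310}$ ($T = -15279 + \sqrt{-10310} = -15279 + i \sqrt{10310} \approx -15279.0 + 101.54 i$)
$\frac{I{\left(-97,O{\left(12 \right)} \right)}}{T} = \frac{- \frac{127}{3} - \left(-24056\right) \left(-19\right)}{-15279 + i \sqrt{10310}} = \frac{- \frac{127}{3} - 457064}{-15279 + i \sqrt{10310}} = - \frac{1371319}{3 \left(-15279 + i \sqrt{10310}\right)}$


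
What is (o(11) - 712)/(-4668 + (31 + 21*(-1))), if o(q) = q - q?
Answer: 356/2329 ≈ 0.15286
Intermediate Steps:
o(q) = 0
(o(11) - 712)/(-4668 + (31 + 21*(-1))) = (0 - 712)/(-4668 + (31 + 21*(-1))) = -712/(-4668 + (31 - 21)) = -712/(-4668 + 10) = -712/(-4658) = -712*(-1/4658) = 356/2329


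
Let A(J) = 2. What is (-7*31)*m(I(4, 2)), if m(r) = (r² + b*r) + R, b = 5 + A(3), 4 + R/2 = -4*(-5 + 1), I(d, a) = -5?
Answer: -3038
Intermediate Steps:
R = 24 (R = -8 + 2*(-4*(-5 + 1)) = -8 + 2*(-4*(-4)) = -8 + 2*16 = -8 + 32 = 24)
b = 7 (b = 5 + 2 = 7)
m(r) = 24 + r² + 7*r (m(r) = (r² + 7*r) + 24 = 24 + r² + 7*r)
(-7*31)*m(I(4, 2)) = (-7*31)*(24 + (-5)² + 7*(-5)) = -217*(24 + 25 - 35) = -217*14 = -3038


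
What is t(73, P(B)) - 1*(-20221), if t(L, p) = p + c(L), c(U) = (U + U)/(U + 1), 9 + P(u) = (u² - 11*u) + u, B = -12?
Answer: 757685/37 ≈ 20478.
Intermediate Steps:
P(u) = -9 + u² - 10*u (P(u) = -9 + ((u² - 11*u) + u) = -9 + (u² - 10*u) = -9 + u² - 10*u)
c(U) = 2*U/(1 + U) (c(U) = (2*U)/(1 + U) = 2*U/(1 + U))
t(L, p) = p + 2*L/(1 + L)
t(73, P(B)) - 1*(-20221) = (2*73 + (-9 + (-12)² - 10*(-12))*(1 + 73))/(1 + 73) - 1*(-20221) = (146 + (-9 + 144 + 120)*74)/74 + 20221 = (146 + 255*74)/74 + 20221 = (146 + 18870)/74 + 20221 = (1/74)*19016 + 20221 = 9508/37 + 20221 = 757685/37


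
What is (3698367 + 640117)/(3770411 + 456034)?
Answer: 4338484/4226445 ≈ 1.0265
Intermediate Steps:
(3698367 + 640117)/(3770411 + 456034) = 4338484/4226445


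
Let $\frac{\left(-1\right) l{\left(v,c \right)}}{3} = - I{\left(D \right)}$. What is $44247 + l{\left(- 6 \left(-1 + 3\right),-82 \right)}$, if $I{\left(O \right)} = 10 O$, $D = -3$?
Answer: $44157$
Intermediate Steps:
$l{\left(v,c \right)} = -90$ ($l{\left(v,c \right)} = - 3 \left(- 10 \left(-3\right)\right) = - 3 \left(\left(-1\right) \left(-30\right)\right) = \left(-3\right) 30 = -90$)
$44247 + l{\left(- 6 \left(-1 + 3\right),-82 \right)} = 44247 - 90 = 44157$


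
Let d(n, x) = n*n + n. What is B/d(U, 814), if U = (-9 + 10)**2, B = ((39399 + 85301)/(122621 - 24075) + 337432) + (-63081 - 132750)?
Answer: 6977168423/98546 ≈ 70801.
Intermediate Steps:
B = 6977168423/49273 (B = (124700/98546 + 337432) - 195831 = (124700*(1/98546) + 337432) - 195831 = (62350/49273 + 337432) - 195831 = 16626349286/49273 - 195831 = 6977168423/49273 ≈ 1.4160e+5)
U = 1 (U = 1**2 = 1)
d(n, x) = n + n**2 (d(n, x) = n**2 + n = n + n**2)
B/d(U, 814) = 6977168423/(49273*((1*(1 + 1)))) = 6977168423/(49273*((1*2))) = (6977168423/49273)/2 = (6977168423/49273)*(1/2) = 6977168423/98546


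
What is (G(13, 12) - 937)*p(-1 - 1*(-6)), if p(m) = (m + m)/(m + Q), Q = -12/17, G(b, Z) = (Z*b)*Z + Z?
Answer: 160990/73 ≈ 2205.3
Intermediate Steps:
G(b, Z) = Z + b*Z² (G(b, Z) = b*Z² + Z = Z + b*Z²)
Q = -12/17 (Q = -12*1/17 = -12/17 ≈ -0.70588)
p(m) = 2*m/(-12/17 + m) (p(m) = (m + m)/(m - 12/17) = (2*m)/(-12/17 + m) = 2*m/(-12/17 + m))
(G(13, 12) - 937)*p(-1 - 1*(-6)) = (12*(1 + 12*13) - 937)*(34*(-1 - 1*(-6))/(-12 + 17*(-1 - 1*(-6)))) = (12*(1 + 156) - 937)*(34*(-1 + 6)/(-12 + 17*(-1 + 6))) = (12*157 - 937)*(34*5/(-12 + 17*5)) = (1884 - 937)*(34*5/(-12 + 85)) = 947*(34*5/73) = 947*(34*5*(1/73)) = 947*(170/73) = 160990/73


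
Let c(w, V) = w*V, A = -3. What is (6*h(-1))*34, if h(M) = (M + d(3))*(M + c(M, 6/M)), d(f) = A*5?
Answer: -16320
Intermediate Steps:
c(w, V) = V*w
d(f) = -15 (d(f) = -3*5 = -15)
h(M) = (-15 + M)*(6 + M) (h(M) = (M - 15)*(M + (6/M)*M) = (-15 + M)*(M + 6) = (-15 + M)*(6 + M))
(6*h(-1))*34 = (6*(-90 + (-1)² - 9*(-1)))*34 = (6*(-90 + 1 + 9))*34 = (6*(-80))*34 = -480*34 = -16320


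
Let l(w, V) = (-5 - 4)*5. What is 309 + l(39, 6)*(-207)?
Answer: 9624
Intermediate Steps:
l(w, V) = -45 (l(w, V) = -9*5 = -45)
309 + l(39, 6)*(-207) = 309 - 45*(-207) = 309 + 9315 = 9624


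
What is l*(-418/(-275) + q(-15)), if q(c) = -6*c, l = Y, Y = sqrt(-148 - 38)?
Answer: 2288*I*sqrt(186)/25 ≈ 1248.2*I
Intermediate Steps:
Y = I*sqrt(186) (Y = sqrt(-186) = I*sqrt(186) ≈ 13.638*I)
l = I*sqrt(186) ≈ 13.638*I
l*(-418/(-275) + q(-15)) = (I*sqrt(186))*(-418/(-275) - 6*(-15)) = (I*sqrt(186))*(-418*(-1/275) + 90) = (I*sqrt(186))*(38/25 + 90) = (I*sqrt(186))*(2288/25) = 2288*I*sqrt(186)/25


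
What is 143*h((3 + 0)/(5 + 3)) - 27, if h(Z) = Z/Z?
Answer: 116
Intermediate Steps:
h(Z) = 1
143*h((3 + 0)/(5 + 3)) - 27 = 143*1 - 27 = 143 - 27 = 116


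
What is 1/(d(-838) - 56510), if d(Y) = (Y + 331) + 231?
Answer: -1/56786 ≈ -1.7610e-5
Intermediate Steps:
d(Y) = 562 + Y (d(Y) = (331 + Y) + 231 = 562 + Y)
1/(d(-838) - 56510) = 1/((562 - 838) - 56510) = 1/(-276 - 56510) = 1/(-56786) = -1/56786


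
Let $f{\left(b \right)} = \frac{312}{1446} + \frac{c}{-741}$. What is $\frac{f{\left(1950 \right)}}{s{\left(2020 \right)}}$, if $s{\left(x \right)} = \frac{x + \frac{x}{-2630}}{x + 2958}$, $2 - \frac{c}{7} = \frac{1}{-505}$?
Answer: $\frac{203882552553}{420110690285} \approx 0.48531$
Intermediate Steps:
$c = \frac{7077}{505}$ ($c = 14 - \frac{7}{-505} = 14 - - \frac{7}{505} = 14 + \frac{7}{505} = \frac{7077}{505} \approx 14.014$)
$s{\left(x \right)} = \frac{2629 x}{2630 \left(2958 + x\right)}$ ($s{\left(x \right)} = \frac{x + x \left(- \frac{1}{2630}\right)}{2958 + x} = \frac{x - \frac{x}{2630}}{2958 + x} = \frac{\frac{2629}{2630} x}{2958 + x} = \frac{2629 x}{2630 \left(2958 + x\right)}$)
$f{\left(b \right)} = \frac{5917701}{30061135}$ ($f{\left(b \right)} = \frac{312}{1446} + \frac{7077}{505 \left(-741\right)} = 312 \cdot \frac{1}{1446} + \frac{7077}{505} \left(- \frac{1}{741}\right) = \frac{52}{241} - \frac{2359}{124735} = \frac{5917701}{30061135}$)
$\frac{f{\left(1950 \right)}}{s{\left(2020 \right)}} = \frac{5917701}{30061135 \cdot \frac{2629}{2630} \cdot 2020 \frac{1}{2958 + 2020}} = \frac{5917701}{30061135 \cdot \frac{2629}{2630} \cdot 2020 \cdot \frac{1}{4978}} = \frac{5917701}{30061135 \cdot \frac{265529}{654607}} = \frac{5917701}{30061135} \cdot \frac{654607}{265529} = \frac{203882552553}{420110690285}$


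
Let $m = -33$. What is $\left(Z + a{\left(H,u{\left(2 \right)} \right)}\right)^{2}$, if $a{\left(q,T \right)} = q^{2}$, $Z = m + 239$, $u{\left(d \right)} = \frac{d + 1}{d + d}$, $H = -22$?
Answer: $476100$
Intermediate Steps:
$u{\left(d \right)} = \frac{1 + d}{2 d}$
$Z = 206$ ($Z = -33 + 239 = 206$)
$\left(Z + a{\left(H,u{\left(2 \right)} \right)}\right)^{2} = \left(206 + \left(-22\right)^{2}\right)^{2} = \left(206 + 484\right)^{2} = 690^{2} = 476100$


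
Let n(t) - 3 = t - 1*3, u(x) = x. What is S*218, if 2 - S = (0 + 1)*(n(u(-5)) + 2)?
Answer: 1090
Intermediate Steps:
n(t) = t (n(t) = 3 + (t - 1*3) = 3 + (t - 3) = 3 + (-3 + t) = t)
S = 5 (S = 2 - (0 + 1)*(-5 + 2) = 2 - (-3) = 2 - 1*(-3) = 2 + 3 = 5)
S*218 = 5*218 = 1090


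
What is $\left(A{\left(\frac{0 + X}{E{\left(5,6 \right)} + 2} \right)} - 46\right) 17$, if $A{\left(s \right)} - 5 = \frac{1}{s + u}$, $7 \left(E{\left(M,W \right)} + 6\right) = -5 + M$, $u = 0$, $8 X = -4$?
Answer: $-561$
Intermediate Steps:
$X = - \frac{1}{2}$ ($X = \frac{1}{8} \left(-4\right) = - \frac{1}{2} \approx -0.5$)
$E{\left(M,W \right)} = - \frac{47}{7} + \frac{M}{7}$ ($E{\left(M,W \right)} = -6 + \frac{-5 + M}{7} = -6 + \left(- \frac{5}{7} + \frac{M}{7}\right) = - \frac{47}{7} + \frac{M}{7}$)
$A{\left(s \right)} = 5 + \frac{1}{s}$ ($A{\left(s \right)} = 5 + \frac{1}{s + 0} = 5 + \frac{1}{s}$)
$\left(A{\left(\frac{0 + X}{E{\left(5,6 \right)} + 2} \right)} - 46\right) 17 = \left(\left(5 + \frac{1}{\left(0 - \frac{1}{2}\right) \frac{1}{\left(- \frac{47}{7} + \frac{1}{7} \cdot 5\right) + 2}}\right) - 46\right) 17 = \left(\left(5 + \frac{1}{\left(- \frac{1}{2}\right) \frac{1}{\left(- \frac{47}{7} + \frac{5}{7}\right) + 2}}\right) - 46\right) 17 = \left(\left(5 + \frac{1}{\left(- \frac{1}{2}\right) \frac{1}{-6 + 2}}\right) - 46\right) 17 = \left(\left(5 + \frac{1}{\left(- \frac{1}{2}\right) \frac{1}{-4}}\right) - 46\right) 17 = \left(\left(5 + \frac{1}{\left(- \frac{1}{2}\right) \left(- \frac{1}{4}\right)}\right) - 46\right) 17 = \left(\left(5 + \frac{1}{\frac{1}{8}}\right) - 46\right) 17 = \left(\left(5 + 8\right) - 46\right) 17 = \left(13 - 46\right) 17 = \left(-33\right) 17 = -561$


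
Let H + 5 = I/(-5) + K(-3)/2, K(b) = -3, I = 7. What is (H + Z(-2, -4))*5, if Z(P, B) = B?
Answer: -119/2 ≈ -59.500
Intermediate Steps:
H = -79/10 (H = -5 + (7/(-5) - 3/2) = -5 + (7*(-⅕) - 3*½) = -5 + (-7/5 - 3/2) = -5 - 29/10 = -79/10 ≈ -7.9000)
(H + Z(-2, -4))*5 = (-79/10 - 4)*5 = -119/10*5 = -119/2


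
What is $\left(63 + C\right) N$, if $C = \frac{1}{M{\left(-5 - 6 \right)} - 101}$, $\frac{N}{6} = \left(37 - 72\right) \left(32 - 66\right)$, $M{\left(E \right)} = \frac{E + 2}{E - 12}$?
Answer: $\frac{520359630}{1157} \approx 4.4975 \cdot 10^{5}$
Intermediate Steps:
$M{\left(E \right)} = \frac{2 + E}{-12 + E}$
$N = 7140$ ($N = 6 \left(37 - 72\right) \left(32 - 66\right) = 6 \left(\left(-35\right) \left(-34\right)\right) = 6 \cdot 1190 = 7140$)
$C = - \frac{23}{2314}$ ($C = \frac{1}{\frac{2 - 11}{-12 - 11} - 101} = \frac{1}{\frac{1}{-23} \left(-9\right) - 101} = \frac{1}{\left(- \frac{1}{23}\right) \left(-9\right) - 101} = \frac{1}{\frac{9}{23} - 101} = \frac{1}{- \frac{2314}{23}} = - \frac{23}{2314} \approx -0.0099395$)
$\left(63 + C\right) N = \left(63 - \frac{23}{2314}\right) 7140 = \frac{145759}{2314} \cdot 7140 = \frac{520359630}{1157}$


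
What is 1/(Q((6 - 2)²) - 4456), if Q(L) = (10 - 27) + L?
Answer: -1/4457 ≈ -0.00022437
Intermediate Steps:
Q(L) = -17 + L
1/(Q((6 - 2)²) - 4456) = 1/((-17 + (6 - 2)²) - 4456) = 1/((-17 + 4²) - 4456) = 1/((-17 + 16) - 4456) = 1/(-1 - 4456) = 1/(-4457) = -1/4457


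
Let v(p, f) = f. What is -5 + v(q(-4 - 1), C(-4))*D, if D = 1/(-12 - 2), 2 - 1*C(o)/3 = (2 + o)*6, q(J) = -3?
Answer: -8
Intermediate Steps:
C(o) = -30 - 18*o (C(o) = 6 - 3*(2 + o)*6 = 6 - 3*(12 + 6*o) = 6 + (-36 - 18*o) = -30 - 18*o)
D = -1/14 (D = 1/(-14) = -1/14 ≈ -0.071429)
-5 + v(q(-4 - 1), C(-4))*D = -5 + (-30 - 18*(-4))*(-1/14) = -5 + (-30 + 72)*(-1/14) = -5 + 42*(-1/14) = -5 - 3 = -8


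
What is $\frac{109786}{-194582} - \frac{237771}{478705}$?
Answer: $- \frac{2906501878}{2739628715} \approx -1.0609$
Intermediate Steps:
$\frac{109786}{-194582} - \frac{237771}{478705} = 109786 \left(- \frac{1}{194582}\right) - \frac{237771}{478705} = - \frac{3229}{5723} - \frac{237771}{478705} = - \frac{2906501878}{2739628715}$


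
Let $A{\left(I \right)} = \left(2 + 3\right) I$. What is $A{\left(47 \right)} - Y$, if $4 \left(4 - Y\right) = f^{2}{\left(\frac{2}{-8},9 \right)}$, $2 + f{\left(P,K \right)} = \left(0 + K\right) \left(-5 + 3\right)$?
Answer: $331$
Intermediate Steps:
$f{\left(P,K \right)} = -2 - 2 K$ ($f{\left(P,K \right)} = -2 + \left(0 + K\right) \left(-5 + 3\right) = -2 + K \left(-2\right) = -2 - 2 K$)
$Y = -96$ ($Y = 4 - \frac{\left(-2 - 18\right)^{2}}{4} = 4 - \frac{\left(-20\right)^{2}}{4} = 4 - 100 = -96$)
$A{\left(I \right)} = 5 I$
$A{\left(47 \right)} - Y = 5 \cdot 47 - -96 = 235 + 96 = 331$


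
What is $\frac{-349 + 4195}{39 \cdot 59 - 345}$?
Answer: $\frac{641}{326} \approx 1.9663$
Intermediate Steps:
$\frac{-349 + 4195}{39 \cdot 59 - 345} = \frac{3846}{2301 - 345} = \frac{3846}{1956} = 3846 \cdot \frac{1}{1956} = \frac{641}{326}$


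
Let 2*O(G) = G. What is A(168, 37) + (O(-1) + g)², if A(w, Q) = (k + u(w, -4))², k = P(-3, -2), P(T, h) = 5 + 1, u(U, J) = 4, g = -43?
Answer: 7969/4 ≈ 1992.3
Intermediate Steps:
O(G) = G/2
P(T, h) = 6
k = 6
A(w, Q) = 100 (A(w, Q) = (6 + 4)² = 10² = 100)
A(168, 37) + (O(-1) + g)² = 100 + ((½)*(-1) - 43)² = 100 + (-½ - 43)² = 100 + (-87/2)² = 100 + 7569/4 = 7969/4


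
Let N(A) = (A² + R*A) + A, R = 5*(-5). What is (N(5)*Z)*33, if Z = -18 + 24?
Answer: -18810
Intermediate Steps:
R = -25
Z = 6
N(A) = A² - 24*A (N(A) = (A² - 25*A) + A = A² - 24*A)
(N(5)*Z)*33 = ((5*(-24 + 5))*6)*33 = ((5*(-19))*6)*33 = -95*6*33 = -570*33 = -18810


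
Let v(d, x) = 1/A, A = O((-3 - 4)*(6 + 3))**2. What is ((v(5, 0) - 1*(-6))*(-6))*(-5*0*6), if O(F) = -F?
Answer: 0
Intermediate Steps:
A = 3969 (A = (-(-3 - 4)*(6 + 3))**2 = (-(-7)*9)**2 = (-1*(-63))**2 = 63**2 = 3969)
v(d, x) = 1/3969
((v(5, 0) - 1*(-6))*(-6))*(-5*0*6) = ((1/3969 - 1*(-6))*(-6))*(-5*0*6) = ((1/3969 + 6)*(-6))*(0*6) = ((23815/3969)*(-6))*0 = -47630/1323*0 = 0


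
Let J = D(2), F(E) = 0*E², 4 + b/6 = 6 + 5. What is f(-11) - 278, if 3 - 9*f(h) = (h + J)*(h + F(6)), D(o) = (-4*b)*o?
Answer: -6316/9 ≈ -701.78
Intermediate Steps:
b = 42 (b = -24 + 6*(6 + 5) = -24 + 6*11 = -24 + 66 = 42)
F(E) = 0
D(o) = -168*o (D(o) = (-4*42)*o = -168*o)
J = -336 (J = -168*2 = -336)
f(h) = ⅓ - h*(-336 + h)/9 (f(h) = ⅓ - (h - 336)*(h + 0)/9 = ⅓ - (-336 + h)*h/9 = ⅓ - h*(-336 + h)/9)
f(-11) - 278 = (⅓ - ⅑*(-11)² + (112/3)*(-11)) - 278 = (⅓ - ⅑*121 - 1232/3) - 278 = (⅓ - 121/9 - 1232/3) - 278 = -3814/9 - 278 = -6316/9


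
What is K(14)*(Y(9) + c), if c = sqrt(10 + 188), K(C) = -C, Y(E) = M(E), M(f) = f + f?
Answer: -252 - 42*sqrt(22) ≈ -449.00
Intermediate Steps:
M(f) = 2*f
Y(E) = 2*E
c = 3*sqrt(22) (c = sqrt(198) = 3*sqrt(22) ≈ 14.071)
K(14)*(Y(9) + c) = (-1*14)*(2*9 + 3*sqrt(22)) = -14*(18 + 3*sqrt(22)) = -252 - 42*sqrt(22)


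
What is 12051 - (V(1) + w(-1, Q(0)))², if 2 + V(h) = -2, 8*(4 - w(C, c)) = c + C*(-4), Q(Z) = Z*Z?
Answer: 48203/4 ≈ 12051.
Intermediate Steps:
Q(Z) = Z²
w(C, c) = 4 + C/2 - c/8 (w(C, c) = 4 - (c + C*(-4))/8 = 4 - (c - 4*C)/8 = 4 + (C/2 - c/8) = 4 + C/2 - c/8)
V(h) = -4 (V(h) = -2 - 2 = -4)
12051 - (V(1) + w(-1, Q(0)))² = 12051 - (-4 + (4 + (½)*(-1) - ⅛*0²))² = 12051 - (-4 + (4 - ½ - ⅛*0))² = 12051 - (-4 + (4 - ½ + 0))² = 12051 - (-4 + 7/2)² = 12051 - (-½)² = 12051 - 1*¼ = 12051 - ¼ = 48203/4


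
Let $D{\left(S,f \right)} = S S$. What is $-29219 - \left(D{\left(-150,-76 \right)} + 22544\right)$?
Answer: $-74263$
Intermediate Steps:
$D{\left(S,f \right)} = S^{2}$
$-29219 - \left(D{\left(-150,-76 \right)} + 22544\right) = -29219 - \left(\left(-150\right)^{2} + 22544\right) = -29219 - \left(22500 + 22544\right) = -29219 - 45044 = -74263$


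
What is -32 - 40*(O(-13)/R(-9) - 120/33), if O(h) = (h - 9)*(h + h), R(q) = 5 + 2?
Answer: -242944/77 ≈ -3155.1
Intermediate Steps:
R(q) = 7
O(h) = 2*h*(-9 + h) (O(h) = (-9 + h)*(2*h) = 2*h*(-9 + h))
-32 - 40*(O(-13)/R(-9) - 120/33) = -32 - 40*((2*(-13)*(-9 - 13))/7 - 120/33) = -32 - 40*((2*(-13)*(-22))*(1/7) - 120*1/33) = -32 - 40*(572*(1/7) - 40/11) = -32 - 40*(572/7 - 40/11) = -32 - 40*6012/77 = -32 - 240480/77 = -242944/77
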